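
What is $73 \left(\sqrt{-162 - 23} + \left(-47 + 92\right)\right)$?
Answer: $3285 + 73 i \sqrt{185} \approx 3285.0 + 992.91 i$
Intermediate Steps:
$73 \left(\sqrt{-162 - 23} + \left(-47 + 92\right)\right) = 73 \left(\sqrt{-185} + 45\right) = 73 \left(i \sqrt{185} + 45\right) = 73 \left(45 + i \sqrt{185}\right) = 3285 + 73 i \sqrt{185}$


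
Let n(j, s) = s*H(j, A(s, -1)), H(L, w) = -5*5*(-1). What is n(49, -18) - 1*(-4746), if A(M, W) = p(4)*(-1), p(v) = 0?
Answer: 4296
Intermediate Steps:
A(M, W) = 0 (A(M, W) = 0*(-1) = 0)
H(L, w) = 25 (H(L, w) = -25*(-1) = 25)
n(j, s) = 25*s (n(j, s) = s*25 = 25*s)
n(49, -18) - 1*(-4746) = 25*(-18) - 1*(-4746) = -450 + 4746 = 4296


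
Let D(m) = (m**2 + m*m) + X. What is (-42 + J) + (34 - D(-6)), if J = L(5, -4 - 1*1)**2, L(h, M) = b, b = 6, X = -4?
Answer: -40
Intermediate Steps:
L(h, M) = 6
D(m) = -4 + 2*m**2 (D(m) = (m**2 + m*m) - 4 = (m**2 + m**2) - 4 = 2*m**2 - 4 = -4 + 2*m**2)
J = 36 (J = 6**2 = 36)
(-42 + J) + (34 - D(-6)) = (-42 + 36) + (34 - (-4 + 2*(-6)**2)) = -6 + (34 - (-4 + 2*36)) = -6 + (34 - (-4 + 72)) = -6 + (34 - 1*68) = -6 + (34 - 68) = -6 - 34 = -40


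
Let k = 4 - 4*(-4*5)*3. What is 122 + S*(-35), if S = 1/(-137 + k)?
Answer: 13019/107 ≈ 121.67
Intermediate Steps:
k = 244 (k = 4 - (-80)*3 = 4 - 4*(-60) = 4 + 240 = 244)
S = 1/107 (S = 1/(-137 + 244) = 1/107 ≈ 0.0093458)
122 + S*(-35) = 122 + (1/107)*(-35) = 122 - 35/107 = 13019/107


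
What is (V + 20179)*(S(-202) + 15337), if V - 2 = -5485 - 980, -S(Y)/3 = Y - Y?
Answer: 210362292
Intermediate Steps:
S(Y) = 0 (S(Y) = -3*(Y - Y) = -3*0 = 0)
V = -6463 (V = 2 + (-5485 - 980) = 2 - 6465 = -6463)
(V + 20179)*(S(-202) + 15337) = (-6463 + 20179)*(0 + 15337) = 13716*15337 = 210362292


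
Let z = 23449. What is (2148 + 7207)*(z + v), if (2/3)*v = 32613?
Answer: 1354014635/2 ≈ 6.7701e+8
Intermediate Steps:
v = 97839/2 (v = (3/2)*32613 = 97839/2 ≈ 48920.)
(2148 + 7207)*(z + v) = (2148 + 7207)*(23449 + 97839/2) = 9355*(144737/2) = 1354014635/2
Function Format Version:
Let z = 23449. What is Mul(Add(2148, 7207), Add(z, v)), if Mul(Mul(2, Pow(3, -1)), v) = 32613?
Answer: Rational(1354014635, 2) ≈ 6.7701e+8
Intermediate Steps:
v = Rational(97839, 2) (v = Mul(Rational(3, 2), 32613) = Rational(97839, 2) ≈ 48920.)
Mul(Add(2148, 7207), Add(z, v)) = Mul(Add(2148, 7207), Add(23449, Rational(97839, 2))) = Mul(9355, Rational(144737, 2)) = Rational(1354014635, 2)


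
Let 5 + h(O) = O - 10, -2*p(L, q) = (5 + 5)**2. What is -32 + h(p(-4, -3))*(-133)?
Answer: 8613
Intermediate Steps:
p(L, q) = -50 (p(L, q) = -(5 + 5)**2/2 = -1/2*10**2 = -1/2*100 = -50)
h(O) = -15 + O (h(O) = -5 + (O - 10) = -5 + (-10 + O) = -15 + O)
-32 + h(p(-4, -3))*(-133) = -32 + (-15 - 50)*(-133) = -32 - 65*(-133) = -32 + 8645 = 8613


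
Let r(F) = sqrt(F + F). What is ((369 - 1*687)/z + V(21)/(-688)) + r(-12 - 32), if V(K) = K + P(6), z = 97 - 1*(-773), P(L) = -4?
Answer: -38929/99760 + 2*I*sqrt(22) ≈ -0.39023 + 9.3808*I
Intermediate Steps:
z = 870 (z = 97 + 773 = 870)
V(K) = -4 + K (V(K) = K - 4 = -4 + K)
r(F) = sqrt(2)*sqrt(F) (r(F) = sqrt(2*F) = sqrt(2)*sqrt(F))
((369 - 1*687)/z + V(21)/(-688)) + r(-12 - 32) = ((369 - 1*687)/870 + (-4 + 21)/(-688)) + sqrt(2)*sqrt(-12 - 32) = ((369 - 687)*(1/870) + 17*(-1/688)) + sqrt(2)*sqrt(-44) = (-318*1/870 - 17/688) + sqrt(2)*(2*I*sqrt(11)) = (-53/145 - 17/688) + 2*I*sqrt(22) = -38929/99760 + 2*I*sqrt(22)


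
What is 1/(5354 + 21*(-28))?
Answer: 1/4766 ≈ 0.00020982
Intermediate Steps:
1/(5354 + 21*(-28)) = 1/(5354 - 588) = 1/4766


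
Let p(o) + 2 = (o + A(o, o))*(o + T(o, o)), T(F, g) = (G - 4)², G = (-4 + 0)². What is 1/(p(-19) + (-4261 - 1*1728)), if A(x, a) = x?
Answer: -1/10741 ≈ -9.3101e-5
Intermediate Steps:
G = 16 (G = (-4)² = 16)
T(F, g) = 144 (T(F, g) = (16 - 4)² = 12² = 144)
p(o) = -2 + 2*o*(144 + o) (p(o) = -2 + (o + o)*(o + 144) = -2 + (2*o)*(144 + o) = -2 + 2*o*(144 + o))
1/(p(-19) + (-4261 - 1*1728)) = 1/((-2 + 2*(-19)² + 288*(-19)) + (-4261 - 1*1728)) = 1/((-2 + 2*361 - 5472) + (-4261 - 1728)) = 1/((-2 + 722 - 5472) - 5989) = 1/(-4752 - 5989) = 1/(-10741) = -1/10741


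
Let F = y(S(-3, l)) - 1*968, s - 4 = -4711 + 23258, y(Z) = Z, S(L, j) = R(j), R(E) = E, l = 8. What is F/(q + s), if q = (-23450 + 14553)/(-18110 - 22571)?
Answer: -2440860/47167633 ≈ -0.051749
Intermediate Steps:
S(L, j) = j
q = 8897/40681 (q = -8897/(-40681) = -8897*(-1/40681) = 8897/40681 ≈ 0.21870)
s = 18551 (s = 4 + (-4711 + 23258) = 4 + 18547 = 18551)
F = -960 (F = 8 - 1*968 = 8 - 968 = -960)
F/(q + s) = -960/(8897/40681 + 18551) = -960/754682128/40681 = -960*40681/754682128 = -2440860/47167633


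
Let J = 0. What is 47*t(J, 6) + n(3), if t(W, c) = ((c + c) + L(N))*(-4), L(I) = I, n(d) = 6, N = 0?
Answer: -2250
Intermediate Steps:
t(W, c) = -8*c (t(W, c) = ((c + c) + 0)*(-4) = (2*c + 0)*(-4) = (2*c)*(-4) = -8*c)
47*t(J, 6) + n(3) = 47*(-8*6) + 6 = 47*(-48) + 6 = -2256 + 6 = -2250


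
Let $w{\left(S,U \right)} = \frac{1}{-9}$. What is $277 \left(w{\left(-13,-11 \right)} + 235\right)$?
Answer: $\frac{585578}{9} \approx 65064.0$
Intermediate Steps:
$w{\left(S,U \right)} = - \frac{1}{9}$
$277 \left(w{\left(-13,-11 \right)} + 235\right) = 277 \left(- \frac{1}{9} + 235\right) = 277 \cdot \frac{2114}{9} = \frac{585578}{9}$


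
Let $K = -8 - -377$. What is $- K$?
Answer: $-369$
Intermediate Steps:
$K = 369$ ($K = -8 + 377 = 369$)
$- K = \left(-1\right) 369 = -369$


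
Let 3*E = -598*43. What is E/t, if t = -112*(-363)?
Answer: -12857/60984 ≈ -0.21083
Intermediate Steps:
t = 40656
E = -25714/3 (E = (-598*43)/3 = (⅓)*(-25714) = -25714/3 ≈ -8571.3)
E/t = -25714/3/40656 = -25714/3*1/40656 = -12857/60984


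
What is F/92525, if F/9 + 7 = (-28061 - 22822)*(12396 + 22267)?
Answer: -15873816924/92525 ≈ -1.7156e+5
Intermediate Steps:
F = -15873816924 (F = -63 + 9*((-28061 - 22822)*(12396 + 22267)) = -63 + 9*(-50883*34663) = -63 + 9*(-1763757429) = -63 - 15873816861 = -15873816924)
F/92525 = -15873816924/92525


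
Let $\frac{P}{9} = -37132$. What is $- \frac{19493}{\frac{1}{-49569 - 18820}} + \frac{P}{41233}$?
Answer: $\frac{54967991401853}{41233} \approx 1.3331 \cdot 10^{9}$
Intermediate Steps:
$P = -334188$ ($P = 9 \left(-37132\right) = -334188$)
$- \frac{19493}{\frac{1}{-49569 - 18820}} + \frac{P}{41233} = - \frac{19493}{\frac{1}{-49569 - 18820}} - \frac{334188}{41233} = - \frac{19493}{\frac{1}{-68389}} - \frac{334188}{41233} = - \frac{19493}{- \frac{1}{68389}} - \frac{334188}{41233} = \left(-19493\right) \left(-68389\right) - \frac{334188}{41233} = 1333106777 - \frac{334188}{41233} = \frac{54967991401853}{41233}$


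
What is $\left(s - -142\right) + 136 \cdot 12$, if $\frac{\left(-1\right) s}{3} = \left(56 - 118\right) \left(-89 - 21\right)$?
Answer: $-18686$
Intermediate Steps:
$s = -20460$ ($s = - 3 \left(56 - 118\right) \left(-89 - 21\right) = - 3 \left(\left(-62\right) \left(-110\right)\right) = \left(-3\right) 6820 = -20460$)
$\left(s - -142\right) + 136 \cdot 12 = \left(-20460 - -142\right) + 136 \cdot 12 = \left(-20460 + 142\right) + 1632 = -20318 + 1632 = -18686$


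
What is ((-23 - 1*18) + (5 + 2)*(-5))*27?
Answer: -2052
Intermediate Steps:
((-23 - 1*18) + (5 + 2)*(-5))*27 = ((-23 - 18) + 7*(-5))*27 = (-41 - 35)*27 = -76*27 = -2052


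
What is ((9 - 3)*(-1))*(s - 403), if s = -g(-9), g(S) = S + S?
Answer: 2310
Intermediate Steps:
g(S) = 2*S
s = 18 (s = -2*(-9) = -1*(-18) = 18)
((9 - 3)*(-1))*(s - 403) = ((9 - 3)*(-1))*(18 - 403) = (6*(-1))*(-385) = -6*(-385) = 2310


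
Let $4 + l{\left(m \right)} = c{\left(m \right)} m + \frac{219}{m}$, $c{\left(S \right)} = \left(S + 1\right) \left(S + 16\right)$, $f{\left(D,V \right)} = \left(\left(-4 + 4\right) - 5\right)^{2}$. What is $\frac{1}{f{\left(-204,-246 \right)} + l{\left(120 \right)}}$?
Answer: $\frac{40}{78989713} \approx 5.0639 \cdot 10^{-7}$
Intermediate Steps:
$f{\left(D,V \right)} = 25$ ($f{\left(D,V \right)} = \left(0 - 5\right)^{2} = \left(-5\right)^{2} = 25$)
$c{\left(S \right)} = \left(1 + S\right) \left(16 + S\right)$
$l{\left(m \right)} = -4 + \frac{219}{m} + m \left(16 + m^{2} + 17 m\right)$ ($l{\left(m \right)} = -4 + \left(\left(16 + m^{2} + 17 m\right) m + \frac{219}{m}\right) = -4 + \left(m \left(16 + m^{2} + 17 m\right) + \frac{219}{m}\right) = -4 + \left(\frac{219}{m} + m \left(16 + m^{2} + 17 m\right)\right) = -4 + \frac{219}{m} + m \left(16 + m^{2} + 17 m\right)$)
$\frac{1}{f{\left(-204,-246 \right)} + l{\left(120 \right)}} = \frac{1}{25 + \frac{219 + 120 \left(-4 + 120 \left(16 + 120^{2} + 17 \cdot 120\right)\right)}{120}} = \frac{1}{25 + \frac{219 + 120 \left(-4 + 120 \left(16 + 14400 + 2040\right)\right)}{120}} = \frac{1}{25 + \frac{219 + 120 \left(-4 + 120 \cdot 16456\right)}{120}} = \frac{1}{25 + \frac{219 + 120 \left(-4 + 1974720\right)}{120}} = \frac{1}{25 + \frac{219 + 120 \cdot 1974716}{120}} = \frac{1}{25 + \frac{219 + 236965920}{120}} = \frac{1}{25 + \frac{1}{120} \cdot 236966139} = \frac{1}{25 + \frac{78988713}{40}} = \frac{1}{\frac{78989713}{40}} = \frac{40}{78989713}$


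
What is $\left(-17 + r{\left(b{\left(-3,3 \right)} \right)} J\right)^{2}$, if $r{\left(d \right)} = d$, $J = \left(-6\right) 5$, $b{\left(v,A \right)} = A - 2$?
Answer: $2209$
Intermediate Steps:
$b{\left(v,A \right)} = -2 + A$
$J = -30$
$\left(-17 + r{\left(b{\left(-3,3 \right)} \right)} J\right)^{2} = \left(-17 + \left(-2 + 3\right) \left(-30\right)\right)^{2} = \left(-17 + 1 \left(-30\right)\right)^{2} = \left(-17 - 30\right)^{2} = \left(-47\right)^{2} = 2209$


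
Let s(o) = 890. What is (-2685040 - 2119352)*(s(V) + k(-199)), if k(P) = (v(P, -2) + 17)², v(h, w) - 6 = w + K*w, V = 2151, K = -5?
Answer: -8892929592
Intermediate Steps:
v(h, w) = 6 - 4*w (v(h, w) = 6 + (w - 5*w) = 6 - 4*w)
k(P) = 961 (k(P) = ((6 - 4*(-2)) + 17)² = ((6 + 8) + 17)² = (14 + 17)² = 31² = 961)
(-2685040 - 2119352)*(s(V) + k(-199)) = (-2685040 - 2119352)*(890 + 961) = -4804392*1851 = -8892929592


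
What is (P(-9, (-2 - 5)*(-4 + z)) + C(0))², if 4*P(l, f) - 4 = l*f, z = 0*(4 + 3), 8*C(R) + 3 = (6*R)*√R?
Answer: 249001/64 ≈ 3890.6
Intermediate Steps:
C(R) = -3/8 + 3*R^(3/2)/4 (C(R) = -3/8 + ((6*R)*√R)/8 = -3/8 + (6*R^(3/2))/8 = -3/8 + 3*R^(3/2)/4)
z = 0 (z = 0*7 = 0)
P(l, f) = 1 + f*l/4 (P(l, f) = 1 + (l*f)/4 = 1 + (f*l)/4 = 1 + f*l/4)
(P(-9, (-2 - 5)*(-4 + z)) + C(0))² = ((1 + (¼)*((-2 - 5)*(-4 + 0))*(-9)) + (-3/8 + 3*0^(3/2)/4))² = ((1 + (¼)*(-7*(-4))*(-9)) + (-3/8 + (¾)*0))² = ((1 + (¼)*28*(-9)) + (-3/8 + 0))² = ((1 - 63) - 3/8)² = (-62 - 3/8)² = (-499/8)² = 249001/64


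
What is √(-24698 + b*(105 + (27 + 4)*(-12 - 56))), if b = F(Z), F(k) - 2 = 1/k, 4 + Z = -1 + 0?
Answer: I*√707585/5 ≈ 168.24*I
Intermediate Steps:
Z = -5 (Z = -4 + (-1 + 0) = -4 - 1 = -5)
F(k) = 2 + 1/k
b = 9/5 (b = 2 + 1/(-5) = 2 - ⅕ = 9/5 ≈ 1.8000)
√(-24698 + b*(105 + (27 + 4)*(-12 - 56))) = √(-24698 + 9*(105 + (27 + 4)*(-12 - 56))/5) = √(-24698 + 9*(105 + 31*(-68))/5) = √(-24698 + 9*(105 - 2108)/5) = √(-24698 + (9/5)*(-2003)) = √(-24698 - 18027/5) = √(-141517/5) = I*√707585/5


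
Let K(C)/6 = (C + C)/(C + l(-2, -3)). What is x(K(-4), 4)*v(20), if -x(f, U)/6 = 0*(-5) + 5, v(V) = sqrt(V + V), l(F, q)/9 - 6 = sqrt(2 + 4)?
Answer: -60*sqrt(10) ≈ -189.74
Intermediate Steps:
l(F, q) = 54 + 9*sqrt(6) (l(F, q) = 54 + 9*sqrt(2 + 4) = 54 + 9*sqrt(6))
K(C) = 12*C/(54 + C + 9*sqrt(6)) (K(C) = 6*((C + C)/(C + (54 + 9*sqrt(6)))) = 6*((2*C)/(54 + C + 9*sqrt(6))) = 6*(2*C/(54 + C + 9*sqrt(6))) = 12*C/(54 + C + 9*sqrt(6)))
v(V) = sqrt(2)*sqrt(V) (v(V) = sqrt(2*V) = sqrt(2)*sqrt(V))
x(f, U) = -30 (x(f, U) = -6*(0*(-5) + 5) = -6*(0 + 5) = -6*5 = -30)
x(K(-4), 4)*v(20) = -30*sqrt(2)*sqrt(20) = -30*sqrt(2)*2*sqrt(5) = -60*sqrt(10)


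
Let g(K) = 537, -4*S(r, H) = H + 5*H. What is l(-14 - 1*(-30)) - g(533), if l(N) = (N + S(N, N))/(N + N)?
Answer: -2149/4 ≈ -537.25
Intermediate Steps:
S(r, H) = -3*H/2 (S(r, H) = -(H + 5*H)/4 = -3*H/2)
l(N) = -¼ (l(N) = (N - 3*N/2)/(N + N) = (-N/2)/((2*N)) = (-N/2)*(1/(2*N)) = -¼)
l(-14 - 1*(-30)) - g(533) = -¼ - 1*537 = -¼ - 537 = -2149/4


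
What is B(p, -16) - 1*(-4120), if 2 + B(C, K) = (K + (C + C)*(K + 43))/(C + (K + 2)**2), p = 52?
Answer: 128007/31 ≈ 4129.3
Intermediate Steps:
B(C, K) = -2 + (K + 2*C*(43 + K))/(C + (2 + K)**2) (B(C, K) = -2 + (K + (C + C)*(K + 43))/(C + (K + 2)**2) = -2 + (K + (2*C)*(43 + K))/(C + (2 + K)**2) = -2 + (K + 2*C*(43 + K))/(C + (2 + K)**2))
B(p, -16) - 1*(-4120) = (-16 - 2*(2 - 16)**2 + 84*52 + 2*52*(-16))/(52 + (2 - 16)**2) - 1*(-4120) = (-16 - 2*(-14)**2 + 4368 - 1664)/(52 + (-14)**2) + 4120 = (-16 - 2*196 + 4368 - 1664)/(52 + 196) + 4120 = (-16 - 392 + 4368 - 1664)/248 + 4120 = (1/248)*2296 + 4120 = 287/31 + 4120 = 128007/31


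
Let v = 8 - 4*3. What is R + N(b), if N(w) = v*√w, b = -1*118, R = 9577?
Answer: 9577 - 4*I*√118 ≈ 9577.0 - 43.451*I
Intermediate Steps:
b = -118
v = -4 (v = 8 - 12 = -4)
N(w) = -4*√w
R + N(b) = 9577 - 4*I*√118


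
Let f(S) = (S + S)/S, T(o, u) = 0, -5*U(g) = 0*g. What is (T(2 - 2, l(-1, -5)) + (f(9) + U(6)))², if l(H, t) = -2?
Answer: 4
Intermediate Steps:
U(g) = 0 (U(g) = -0*g = -⅕*0 = 0)
f(S) = 2 (f(S) = (2*S)/S = 2)
(T(2 - 2, l(-1, -5)) + (f(9) + U(6)))² = (0 + (2 + 0))² = (0 + 2)² = 2² = 4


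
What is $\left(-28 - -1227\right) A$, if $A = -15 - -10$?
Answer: $-5995$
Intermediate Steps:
$A = -5$ ($A = -15 + 10 = -5$)
$\left(-28 - -1227\right) A = \left(-28 - -1227\right) \left(-5\right) = \left(-28 + 1227\right) \left(-5\right) = 1199 \left(-5\right) = -5995$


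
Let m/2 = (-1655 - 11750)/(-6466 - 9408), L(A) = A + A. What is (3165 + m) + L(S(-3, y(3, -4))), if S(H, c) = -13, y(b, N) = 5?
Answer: 24927648/7937 ≈ 3140.7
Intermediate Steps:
L(A) = 2*A
m = 13405/7937 (m = 2*((-1655 - 11750)/(-6466 - 9408)) = 2*(-13405/(-15874)) = 2*(-13405*(-1/15874)) = 2*(13405/15874) = 13405/7937 ≈ 1.6889)
(3165 + m) + L(S(-3, y(3, -4))) = (3165 + 13405/7937) + 2*(-13) = 25134010/7937 - 26 = 24927648/7937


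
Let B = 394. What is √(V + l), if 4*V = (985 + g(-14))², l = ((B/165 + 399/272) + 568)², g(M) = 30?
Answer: √1177457673774649/44880 ≈ 764.57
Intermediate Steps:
l = 658684166214649/2014214400 (l = ((394/165 + 399/272) + 568)² = (173003/44880 + 568)² = (25664843/44880)² = 658684166214649/2014214400 ≈ 3.2702e+5)
V = 1030225/4 (V = (985 + 30)²/4 = (¼)*1015² = (¼)*1030225 = 1030225/4 ≈ 2.5756e+5)
√(V + l) = √(1030225/4 + 658684166214649/2014214400) = √(1177457673774649/2014214400) = √1177457673774649/44880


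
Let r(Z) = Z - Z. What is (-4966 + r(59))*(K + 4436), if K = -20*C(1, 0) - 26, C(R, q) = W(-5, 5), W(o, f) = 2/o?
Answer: -21939788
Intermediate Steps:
C(R, q) = -⅖ (C(R, q) = 2/(-5) = 2*(-⅕) = -⅖)
r(Z) = 0
K = -18 (K = -20*(-⅖) - 26 = 8 - 26 = -18)
(-4966 + r(59))*(K + 4436) = (-4966 + 0)*(-18 + 4436) = -4966*4418 = -21939788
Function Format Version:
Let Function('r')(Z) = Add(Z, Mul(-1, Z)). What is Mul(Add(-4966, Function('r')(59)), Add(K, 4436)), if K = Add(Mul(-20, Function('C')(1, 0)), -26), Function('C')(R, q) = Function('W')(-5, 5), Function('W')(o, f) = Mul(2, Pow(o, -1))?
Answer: -21939788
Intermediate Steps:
Function('C')(R, q) = Rational(-2, 5) (Function('C')(R, q) = Mul(2, Pow(-5, -1)) = Mul(2, Rational(-1, 5)) = Rational(-2, 5))
Function('r')(Z) = 0
K = -18 (K = Add(Mul(-20, Rational(-2, 5)), -26) = Add(8, -26) = -18)
Mul(Add(-4966, Function('r')(59)), Add(K, 4436)) = Mul(Add(-4966, 0), Add(-18, 4436)) = Mul(-4966, 4418) = -21939788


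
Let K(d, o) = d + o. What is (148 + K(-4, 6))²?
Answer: 22500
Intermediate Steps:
(148 + K(-4, 6))² = (148 + (-4 + 6))² = (148 + 2)² = 150² = 22500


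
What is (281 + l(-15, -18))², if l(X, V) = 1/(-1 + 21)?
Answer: 31595641/400 ≈ 78989.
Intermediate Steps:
l(X, V) = 1/20
(281 + l(-15, -18))² = (281 + 1/20)² = (5621/20)² = 31595641/400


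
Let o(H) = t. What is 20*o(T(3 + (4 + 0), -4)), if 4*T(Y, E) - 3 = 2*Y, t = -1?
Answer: -20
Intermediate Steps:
T(Y, E) = 3/4 + Y/2 (T(Y, E) = 3/4 + (2*Y)/4 = 3/4 + Y/2)
o(H) = -1
20*o(T(3 + (4 + 0), -4)) = 20*(-1) = -20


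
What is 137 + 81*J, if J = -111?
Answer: -8854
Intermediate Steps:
137 + 81*J = 137 + 81*(-111) = 137 - 8991 = -8854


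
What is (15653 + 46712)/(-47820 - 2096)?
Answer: -62365/49916 ≈ -1.2494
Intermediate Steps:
(15653 + 46712)/(-47820 - 2096) = 62365/(-49916) = 62365*(-1/49916) = -62365/49916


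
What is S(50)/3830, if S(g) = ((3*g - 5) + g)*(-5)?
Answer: -195/766 ≈ -0.25457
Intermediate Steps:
S(g) = 25 - 20*g (S(g) = ((-5 + 3*g) + g)*(-5) = (-5 + 4*g)*(-5) = 25 - 20*g)
S(50)/3830 = (25 - 20*50)/3830 = (25 - 1000)*(1/3830) = -975*1/3830 = -195/766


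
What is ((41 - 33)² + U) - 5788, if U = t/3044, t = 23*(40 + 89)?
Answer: -17420889/3044 ≈ -5723.0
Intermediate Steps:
t = 2967 (t = 23*129 = 2967)
U = 2967/3044 ≈ 0.97470
((41 - 33)² + U) - 5788 = ((41 - 33)² + 2967/3044) - 5788 = (8² + 2967/3044) - 5788 = (64 + 2967/3044) - 5788 = 197783/3044 - 5788 = -17420889/3044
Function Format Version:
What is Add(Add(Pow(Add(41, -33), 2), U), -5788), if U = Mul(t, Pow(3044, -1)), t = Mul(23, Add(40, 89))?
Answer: Rational(-17420889, 3044) ≈ -5723.0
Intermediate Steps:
t = 2967 (t = Mul(23, 129) = 2967)
U = Rational(2967, 3044) (U = Mul(2967, Pow(3044, -1)) = Mul(2967, Rational(1, 3044)) = Rational(2967, 3044) ≈ 0.97470)
Add(Add(Pow(Add(41, -33), 2), U), -5788) = Add(Add(Pow(Add(41, -33), 2), Rational(2967, 3044)), -5788) = Add(Add(Pow(8, 2), Rational(2967, 3044)), -5788) = Add(Add(64, Rational(2967, 3044)), -5788) = Add(Rational(197783, 3044), -5788) = Rational(-17420889, 3044)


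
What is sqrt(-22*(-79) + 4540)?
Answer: sqrt(6278) ≈ 79.234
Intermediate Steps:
sqrt(-22*(-79) + 4540) = sqrt(1738 + 4540) = sqrt(6278)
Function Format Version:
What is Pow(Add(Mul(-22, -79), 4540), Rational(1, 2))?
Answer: Pow(6278, Rational(1, 2)) ≈ 79.234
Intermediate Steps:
Pow(Add(Mul(-22, -79), 4540), Rational(1, 2)) = Pow(Add(1738, 4540), Rational(1, 2)) = Pow(6278, Rational(1, 2))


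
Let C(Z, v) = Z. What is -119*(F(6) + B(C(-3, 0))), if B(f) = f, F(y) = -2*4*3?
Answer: 3213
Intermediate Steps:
F(y) = -24 (F(y) = -8*3 = -24)
-119*(F(6) + B(C(-3, 0))) = -119*(-24 - 3) = -119*(-27) = 3213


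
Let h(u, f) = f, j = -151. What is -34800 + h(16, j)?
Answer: -34951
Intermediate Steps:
-34800 + h(16, j) = -34800 - 151 = -34951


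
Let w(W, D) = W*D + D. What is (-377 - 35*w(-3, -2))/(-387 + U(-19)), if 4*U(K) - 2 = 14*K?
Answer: 517/453 ≈ 1.1413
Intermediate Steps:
U(K) = 1/2 + 7*K/2 (U(K) = 1/2 + (14*K)/4 = 1/2 + 7*K/2)
w(W, D) = D + D*W (w(W, D) = D*W + D = D + D*W)
(-377 - 35*w(-3, -2))/(-387 + U(-19)) = (-377 - (-70)*(1 - 3))/(-387 + (1/2 + (7/2)*(-19))) = (-377 - (-70)*(-2))/(-387 + (1/2 - 133/2)) = (-377 - 35*4)/(-387 - 66) = (-377 - 140)/(-453) = -517*(-1/453) = 517/453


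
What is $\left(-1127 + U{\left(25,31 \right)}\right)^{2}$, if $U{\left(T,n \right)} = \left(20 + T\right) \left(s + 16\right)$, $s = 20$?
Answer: $243049$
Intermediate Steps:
$U{\left(T,n \right)} = 720 + 36 T$ ($U{\left(T,n \right)} = \left(20 + T\right) \left(20 + 16\right) = \left(20 + T\right) 36 = 720 + 36 T$)
$\left(-1127 + U{\left(25,31 \right)}\right)^{2} = \left(-1127 + \left(720 + 36 \cdot 25\right)\right)^{2} = \left(-1127 + \left(720 + 900\right)\right)^{2} = \left(-1127 + 1620\right)^{2} = 493^{2} = 243049$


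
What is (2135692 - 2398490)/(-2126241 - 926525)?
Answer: 131399/1526383 ≈ 0.086085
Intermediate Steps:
(2135692 - 2398490)/(-2126241 - 926525) = -262798/(-3052766) = -262798*(-1/3052766) = 131399/1526383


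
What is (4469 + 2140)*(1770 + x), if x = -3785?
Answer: -13317135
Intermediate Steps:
(4469 + 2140)*(1770 + x) = (4469 + 2140)*(1770 - 3785) = 6609*(-2015) = -13317135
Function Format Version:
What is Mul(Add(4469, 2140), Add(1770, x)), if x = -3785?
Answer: -13317135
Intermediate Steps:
Mul(Add(4469, 2140), Add(1770, x)) = Mul(Add(4469, 2140), Add(1770, -3785)) = Mul(6609, -2015) = -13317135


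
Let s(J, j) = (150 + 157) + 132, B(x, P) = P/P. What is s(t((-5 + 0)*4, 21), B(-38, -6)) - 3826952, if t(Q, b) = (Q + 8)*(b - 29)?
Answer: -3826513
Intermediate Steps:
t(Q, b) = (-29 + b)*(8 + Q) (t(Q, b) = (8 + Q)*(-29 + b) = (-29 + b)*(8 + Q))
B(x, P) = 1
s(J, j) = 439 (s(J, j) = 307 + 132 = 439)
s(t((-5 + 0)*4, 21), B(-38, -6)) - 3826952 = 439 - 3826952 = -3826513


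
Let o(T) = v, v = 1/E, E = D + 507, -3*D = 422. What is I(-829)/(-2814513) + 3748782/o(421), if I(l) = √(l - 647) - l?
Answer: 3865181414935649/2814513 - 2*I*√41/938171 ≈ 1.3733e+9 - 1.365e-5*I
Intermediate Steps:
D = -422/3 (D = -⅓*422 = -422/3 ≈ -140.67)
E = 1099/3 (E = -422/3 + 507 = 1099/3 ≈ 366.33)
v = 3/1099 (v = 1/(1099/3) = 3/1099 ≈ 0.0027298)
I(l) = √(-647 + l) - l
o(T) = 3/1099
I(-829)/(-2814513) + 3748782/o(421) = (√(-647 - 829) - 1*(-829))/(-2814513) + 3748782/(3/1099) = (√(-1476) + 829)*(-1/2814513) + 3748782*(1099/3) = (6*I*√41 + 829)*(-1/2814513) + 1373303806 = (829 + 6*I*√41)*(-1/2814513) + 1373303806 = (-829/2814513 - 2*I*√41/938171) + 1373303806 = 3865181414935649/2814513 - 2*I*√41/938171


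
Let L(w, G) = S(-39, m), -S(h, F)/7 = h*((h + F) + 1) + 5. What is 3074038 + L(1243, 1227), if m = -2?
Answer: 3063083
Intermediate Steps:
S(h, F) = -35 - 7*h*(1 + F + h) (S(h, F) = -7*(h*((h + F) + 1) + 5) = -7*(h*((F + h) + 1) + 5) = -7*(h*(1 + F + h) + 5) = -7*(5 + h*(1 + F + h)) = -35 - 7*h*(1 + F + h))
L(w, G) = -10955 (L(w, G) = -35 - 7*(-39) - 7*(-39)² - 7*(-2)*(-39) = -35 + 273 - 7*1521 - 546 = -35 + 273 - 10647 - 546 = -10955)
3074038 + L(1243, 1227) = 3074038 - 10955 = 3063083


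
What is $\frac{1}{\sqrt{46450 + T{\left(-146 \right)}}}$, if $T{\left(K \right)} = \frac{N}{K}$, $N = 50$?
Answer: $\frac{\sqrt{9901209}}{678165} \approx 0.0046399$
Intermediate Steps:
$T{\left(K \right)} = \frac{50}{K}$
$\frac{1}{\sqrt{46450 + T{\left(-146 \right)}}} = \frac{1}{\sqrt{46450 + \frac{50}{-146}}} = \frac{1}{\sqrt{46450 + 50 \left(- \frac{1}{146}\right)}} = \frac{1}{\sqrt{46450 - \frac{25}{73}}} = \frac{1}{\sqrt{\frac{3390825}{73}}} = \frac{1}{\frac{5}{73} \sqrt{9901209}} = \frac{\sqrt{9901209}}{678165}$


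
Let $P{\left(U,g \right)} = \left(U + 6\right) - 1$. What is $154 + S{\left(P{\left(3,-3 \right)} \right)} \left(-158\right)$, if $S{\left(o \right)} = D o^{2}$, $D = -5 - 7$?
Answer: $121498$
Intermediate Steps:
$D = -12$ ($D = -5 - 7 = -12$)
$P{\left(U,g \right)} = 5 + U$ ($P{\left(U,g \right)} = \left(6 + U\right) - 1 = 5 + U$)
$S{\left(o \right)} = - 12 o^{2}$
$154 + S{\left(P{\left(3,-3 \right)} \right)} \left(-158\right) = 154 + - 12 \left(5 + 3\right)^{2} \left(-158\right) = 154 + - 12 \cdot 8^{2} \left(-158\right) = 154 + \left(-12\right) 64 \left(-158\right) = 154 - -121344 = 154 + 121344 = 121498$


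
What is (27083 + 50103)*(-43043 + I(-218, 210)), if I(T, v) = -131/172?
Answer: -285724317511/86 ≈ -3.3224e+9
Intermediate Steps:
I(T, v) = -131/172 (I(T, v) = -131*1/172 = -131/172)
(27083 + 50103)*(-43043 + I(-218, 210)) = (27083 + 50103)*(-43043 - 131/172) = 77186*(-7403527/172) = -285724317511/86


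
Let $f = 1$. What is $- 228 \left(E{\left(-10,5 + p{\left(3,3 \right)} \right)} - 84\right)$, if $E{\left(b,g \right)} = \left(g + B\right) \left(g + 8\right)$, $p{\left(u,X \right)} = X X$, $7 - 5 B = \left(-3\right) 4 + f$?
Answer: $- \frac{345648}{5} \approx -69130.0$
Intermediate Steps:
$B = \frac{18}{5}$ ($B = \frac{7}{5} - \frac{\left(-3\right) 4 + 1}{5} = \frac{7}{5} - \frac{-12 + 1}{5} = \frac{7}{5} - - \frac{11}{5} = \frac{7}{5} + \frac{11}{5} = \frac{18}{5} \approx 3.6$)
$p{\left(u,X \right)} = X^{2}$
$E{\left(b,g \right)} = \left(8 + g\right) \left(\frac{18}{5} + g\right)$ ($E{\left(b,g \right)} = \left(g + \frac{18}{5}\right) \left(g + 8\right) = \left(\frac{18}{5} + g\right) \left(8 + g\right) = \left(8 + g\right) \left(\frac{18}{5} + g\right)$)
$- 228 \left(E{\left(-10,5 + p{\left(3,3 \right)} \right)} - 84\right) = - 228 \left(\left(\frac{144}{5} + \left(5 + 3^{2}\right)^{2} + \frac{58 \left(5 + 3^{2}\right)}{5}\right) - 84\right) = - 228 \left(\left(\frac{144}{5} + \left(5 + 9\right)^{2} + \frac{58 \left(5 + 9\right)}{5}\right) - 84\right) = - 228 \left(\left(\frac{144}{5} + 14^{2} + \frac{58}{5} \cdot 14\right) - 84\right) = - 228 \left(\left(\frac{144}{5} + 196 + \frac{812}{5}\right) - 84\right) = - 228 \left(\frac{1936}{5} - 84\right) = \left(-228\right) \frac{1516}{5} = - \frac{345648}{5}$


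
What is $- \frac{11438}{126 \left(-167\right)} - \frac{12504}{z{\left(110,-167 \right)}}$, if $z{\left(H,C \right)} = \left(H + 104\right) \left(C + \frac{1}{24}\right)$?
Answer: $\frac{575810077}{644409747} \approx 0.89355$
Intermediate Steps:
$z{\left(H,C \right)} = \left(104 + H\right) \left(\frac{1}{24} + C\right)$ ($z{\left(H,C \right)} = \left(104 + H\right) \left(C + \frac{1}{24}\right) = \left(104 + H\right) \left(\frac{1}{24} + C\right)$)
$- \frac{11438}{126 \left(-167\right)} - \frac{12504}{z{\left(110,-167 \right)}} = - \frac{11438}{126 \left(-167\right)} - \frac{12504}{\frac{13}{3} + 104 \left(-167\right) + \frac{1}{24} \cdot 110 - 18370} = - \frac{11438}{-21042} - \frac{12504}{\frac{13}{3} - 17368 + \frac{55}{12} - 18370} = \left(-11438\right) \left(- \frac{1}{21042}\right) - \frac{12504}{- \frac{428749}{12}} = \frac{817}{1503} - - \frac{150048}{428749} = \frac{817}{1503} + \frac{150048}{428749} = \frac{575810077}{644409747}$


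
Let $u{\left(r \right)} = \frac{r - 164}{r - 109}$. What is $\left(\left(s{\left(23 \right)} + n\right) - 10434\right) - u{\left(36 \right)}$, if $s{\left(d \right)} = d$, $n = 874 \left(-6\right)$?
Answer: $- \frac{1142943}{73} \approx -15657.0$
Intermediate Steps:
$n = -5244$
$u{\left(r \right)} = \frac{-164 + r}{-109 + r}$
$\left(\left(s{\left(23 \right)} + n\right) - 10434\right) - u{\left(36 \right)} = \left(\left(23 - 5244\right) - 10434\right) - \frac{-164 + 36}{-109 + 36} = \left(-5221 - 10434\right) - \frac{1}{-73} \left(-128\right) = -15655 - \left(- \frac{1}{73}\right) \left(-128\right) = -15655 - \frac{128}{73} = - \frac{1142943}{73}$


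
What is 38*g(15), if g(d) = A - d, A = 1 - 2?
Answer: -608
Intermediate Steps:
A = -1
g(d) = -1 - d
38*g(15) = 38*(-1 - 1*15) = 38*(-1 - 15) = 38*(-16) = -608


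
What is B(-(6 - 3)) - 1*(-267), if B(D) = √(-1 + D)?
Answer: 267 + 2*I ≈ 267.0 + 2.0*I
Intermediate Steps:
B(-(6 - 3)) - 1*(-267) = √(-1 - (6 - 3)) - 1*(-267) = √(-1 - 1*3) + 267 = √(-1 - 3) + 267 = √(-4) + 267 = 2*I + 267 = 267 + 2*I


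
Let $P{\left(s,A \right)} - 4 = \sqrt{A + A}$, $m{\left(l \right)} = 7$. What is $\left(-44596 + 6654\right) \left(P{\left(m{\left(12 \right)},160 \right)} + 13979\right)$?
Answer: $-530542986 - 303536 \sqrt{5} \approx -5.3122 \cdot 10^{8}$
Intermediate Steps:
$P{\left(s,A \right)} = 4 + \sqrt{2} \sqrt{A}$ ($P{\left(s,A \right)} = 4 + \sqrt{A + A} = 4 + \sqrt{2 A} = 4 + \sqrt{2} \sqrt{A}$)
$\left(-44596 + 6654\right) \left(P{\left(m{\left(12 \right)},160 \right)} + 13979\right) = \left(-44596 + 6654\right) \left(\left(4 + \sqrt{2} \sqrt{160}\right) + 13979\right) = - 37942 \left(\left(4 + \sqrt{2} \cdot 4 \sqrt{10}\right) + 13979\right) = - 37942 \left(\left(4 + 8 \sqrt{5}\right) + 13979\right) = - 37942 \left(13983 + 8 \sqrt{5}\right) = -530542986 - 303536 \sqrt{5}$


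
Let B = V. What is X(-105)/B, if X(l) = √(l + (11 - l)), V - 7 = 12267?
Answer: √11/12274 ≈ 0.00027022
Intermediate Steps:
V = 12274 (V = 7 + 12267 = 12274)
B = 12274
X(l) = √11
X(-105)/B = √11/12274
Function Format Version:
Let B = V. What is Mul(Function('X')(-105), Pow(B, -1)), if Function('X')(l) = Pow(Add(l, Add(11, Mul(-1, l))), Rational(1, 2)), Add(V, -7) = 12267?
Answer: Mul(Rational(1, 12274), Pow(11, Rational(1, 2))) ≈ 0.00027022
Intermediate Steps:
V = 12274 (V = Add(7, 12267) = 12274)
B = 12274
Function('X')(l) = Pow(11, Rational(1, 2))
Mul(Function('X')(-105), Pow(B, -1)) = Mul(Pow(11, Rational(1, 2)), Pow(12274, -1)) = Mul(Pow(11, Rational(1, 2)), Rational(1, 12274)) = Mul(Rational(1, 12274), Pow(11, Rational(1, 2)))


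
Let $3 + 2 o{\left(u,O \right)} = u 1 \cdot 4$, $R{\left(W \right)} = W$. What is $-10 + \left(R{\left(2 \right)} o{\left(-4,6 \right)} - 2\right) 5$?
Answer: $-115$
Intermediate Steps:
$o{\left(u,O \right)} = - \frac{3}{2} + 2 u$ ($o{\left(u,O \right)} = - \frac{3}{2} + \frac{u 1 \cdot 4}{2} = - \frac{3}{2} + \frac{u 4}{2} = - \frac{3}{2} + \frac{4 u}{2} = - \frac{3}{2} + 2 u$)
$-10 + \left(R{\left(2 \right)} o{\left(-4,6 \right)} - 2\right) 5 = -10 + \left(2 \left(- \frac{3}{2} + 2 \left(-4\right)\right) - 2\right) 5 = -10 + \left(2 \left(- \frac{3}{2} - 8\right) - 2\right) 5 = -10 + \left(2 \left(- \frac{19}{2}\right) - 2\right) 5 = -10 + \left(-19 - 2\right) 5 = -10 - 105 = -115$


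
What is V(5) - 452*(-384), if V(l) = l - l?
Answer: 173568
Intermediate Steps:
V(l) = 0
V(5) - 452*(-384) = 0 - 452*(-384) = 0 + 173568 = 173568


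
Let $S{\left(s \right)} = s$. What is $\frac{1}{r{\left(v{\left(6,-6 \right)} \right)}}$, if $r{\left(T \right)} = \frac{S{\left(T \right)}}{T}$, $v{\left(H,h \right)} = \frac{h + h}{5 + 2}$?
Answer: $1$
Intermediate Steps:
$v{\left(H,h \right)} = \frac{2 h}{7}$
$r{\left(T \right)} = 1$ ($r{\left(T \right)} = \frac{T}{T} = 1$)
$\frac{1}{r{\left(v{\left(6,-6 \right)} \right)}} = 1^{-1} = 1$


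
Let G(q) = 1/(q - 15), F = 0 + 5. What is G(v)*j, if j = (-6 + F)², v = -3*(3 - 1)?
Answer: -1/21 ≈ -0.047619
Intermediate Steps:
F = 5
v = -6 (v = -3*2 = -6)
j = 1 (j = (-6 + 5)² = (-1)² = 1)
G(q) = 1/(-15 + q)
G(v)*j = 1/(-15 - 6) = 1/(-21) = -1/21*1 = -1/21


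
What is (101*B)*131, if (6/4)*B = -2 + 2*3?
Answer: 105848/3 ≈ 35283.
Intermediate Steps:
B = 8/3 (B = 2*(-2 + 2*3)/3 = 2*(-2 + 6)/3 = (2/3)*4 = 8/3 ≈ 2.6667)
(101*B)*131 = (101*(8/3))*131 = (808/3)*131 = 105848/3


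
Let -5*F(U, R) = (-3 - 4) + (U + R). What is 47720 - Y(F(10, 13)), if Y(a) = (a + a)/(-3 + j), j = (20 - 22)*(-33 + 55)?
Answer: 11214168/235 ≈ 47720.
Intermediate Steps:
F(U, R) = 7/5 - R/5 - U/5 (F(U, R) = -((-3 - 4) + (U + R))/5 = -(-7 + (R + U))/5 = -(-7 + R + U)/5 = 7/5 - R/5 - U/5)
j = -44 (j = -2*22 = -44)
Y(a) = -2*a/47 (Y(a) = (a + a)/(-3 - 44) = (2*a)/(-47) = (2*a)*(-1/47) = -2*a/47)
47720 - Y(F(10, 13)) = 47720 - (-2)*(7/5 - ⅕*13 - ⅕*10)/47 = 47720 - (-2)*(7/5 - 13/5 - 2)/47 = 47720 - (-2)*(-16)/(47*5) = 47720 - 1*32/235 = 47720 - 32/235 = 11214168/235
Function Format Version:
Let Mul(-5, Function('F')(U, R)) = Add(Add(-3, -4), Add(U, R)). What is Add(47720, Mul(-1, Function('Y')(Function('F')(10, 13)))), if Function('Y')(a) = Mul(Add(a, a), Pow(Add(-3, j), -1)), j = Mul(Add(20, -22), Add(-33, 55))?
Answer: Rational(11214168, 235) ≈ 47720.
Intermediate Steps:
Function('F')(U, R) = Add(Rational(7, 5), Mul(Rational(-1, 5), R), Mul(Rational(-1, 5), U)) (Function('F')(U, R) = Mul(Rational(-1, 5), Add(Add(-3, -4), Add(U, R))) = Mul(Rational(-1, 5), Add(-7, Add(R, U))) = Mul(Rational(-1, 5), Add(-7, R, U)) = Add(Rational(7, 5), Mul(Rational(-1, 5), R), Mul(Rational(-1, 5), U)))
j = -44 (j = Mul(-2, 22) = -44)
Function('Y')(a) = Mul(Rational(-2, 47), a) (Function('Y')(a) = Mul(Add(a, a), Pow(Add(-3, -44), -1)) = Mul(Mul(2, a), Pow(-47, -1)) = Mul(Mul(2, a), Rational(-1, 47)) = Mul(Rational(-2, 47), a))
Add(47720, Mul(-1, Function('Y')(Function('F')(10, 13)))) = Add(47720, Mul(-1, Mul(Rational(-2, 47), Add(Rational(7, 5), Mul(Rational(-1, 5), 13), Mul(Rational(-1, 5), 10))))) = Add(47720, Mul(-1, Mul(Rational(-2, 47), Add(Rational(7, 5), Rational(-13, 5), -2)))) = Add(47720, Mul(-1, Mul(Rational(-2, 47), Rational(-16, 5)))) = Add(47720, Mul(-1, Rational(32, 235))) = Add(47720, Rational(-32, 235)) = Rational(11214168, 235)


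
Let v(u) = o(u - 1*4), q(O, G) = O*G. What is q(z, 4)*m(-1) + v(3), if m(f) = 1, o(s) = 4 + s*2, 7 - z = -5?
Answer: 50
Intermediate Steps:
z = 12 (z = 7 - 1*(-5) = 7 + 5 = 12)
o(s) = 4 + 2*s
q(O, G) = G*O
v(u) = -4 + 2*u (v(u) = 4 + 2*(u - 1*4) = 4 + 2*(u - 4) = 4 + 2*(-4 + u) = 4 + (-8 + 2*u) = -4 + 2*u)
q(z, 4)*m(-1) + v(3) = (4*12)*1 + (-4 + 2*3) = 48*1 + (-4 + 6) = 48 + 2 = 50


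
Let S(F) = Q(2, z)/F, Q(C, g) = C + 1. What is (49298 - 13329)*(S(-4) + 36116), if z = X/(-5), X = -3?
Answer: 5196117709/4 ≈ 1.2990e+9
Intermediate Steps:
z = ⅗ (z = -3/(-5) = -3*(-⅕) = ⅗ ≈ 0.60000)
Q(C, g) = 1 + C
S(F) = 3/F (S(F) = (1 + 2)/F = 3/F)
(49298 - 13329)*(S(-4) + 36116) = (49298 - 13329)*(3/(-4) + 36116) = 35969*(3*(-¼) + 36116) = 35969*(-¾ + 36116) = 35969*(144461/4) = 5196117709/4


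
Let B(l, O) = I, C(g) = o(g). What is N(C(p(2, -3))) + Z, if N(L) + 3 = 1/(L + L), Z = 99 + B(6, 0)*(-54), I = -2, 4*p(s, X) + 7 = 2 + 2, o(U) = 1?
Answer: 409/2 ≈ 204.50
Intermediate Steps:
p(s, X) = -¾ (p(s, X) = -7/4 + (2 + 2)/4 = -7/4 + (¼)*4 = -7/4 + 1 = -¾)
C(g) = 1
B(l, O) = -2
Z = 207 (Z = 99 - 2*(-54) = 99 + 108 = 207)
N(L) = -3 + 1/(2*L) (N(L) = -3 + 1/(L + L) = -3 + 1/(2*L))
N(C(p(2, -3))) + Z = (-3 + (½)/1) + 207 = (-3 + (½)*1) + 207 = (-3 + ½) + 207 = -5/2 + 207 = 409/2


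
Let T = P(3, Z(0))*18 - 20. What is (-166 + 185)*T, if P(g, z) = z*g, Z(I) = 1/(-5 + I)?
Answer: -2926/5 ≈ -585.20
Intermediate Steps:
P(g, z) = g*z
T = -154/5 (T = (3/(-5 + 0))*18 - 20 = (3/(-5))*18 - 20 = (3*(-1/5))*18 - 20 = -3/5*18 - 20 = -54/5 - 20 = -154/5 ≈ -30.800)
(-166 + 185)*T = (-166 + 185)*(-154/5) = 19*(-154/5) = -2926/5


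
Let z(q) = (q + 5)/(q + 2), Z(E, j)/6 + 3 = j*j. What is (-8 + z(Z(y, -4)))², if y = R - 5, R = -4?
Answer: 310249/6400 ≈ 48.476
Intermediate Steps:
y = -9 (y = -4 - 5 = -9)
Z(E, j) = -18 + 6*j² (Z(E, j) = -18 + 6*(j*j) = -18 + 6*j²)
z(q) = (5 + q)/(2 + q)
(-8 + z(Z(y, -4)))² = (-8 + (5 + (-18 + 6*(-4)²))/(2 + (-18 + 6*(-4)²)))² = (-8 + (5 + (-18 + 6*16))/(2 + (-18 + 6*16)))² = (-8 + (5 + (-18 + 96))/(2 + (-18 + 96)))² = (-8 + (5 + 78)/(2 + 78))² = (-8 + 83/80)² = (-557/80)² = 310249/6400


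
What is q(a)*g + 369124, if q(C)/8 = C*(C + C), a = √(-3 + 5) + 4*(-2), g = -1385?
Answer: -1093436 + 354560*√2 ≈ -5.9201e+5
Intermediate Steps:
a = -8 + √2 (a = √2 - 8 = -8 + √2 ≈ -6.5858)
q(C) = 16*C² (q(C) = 8*(C*(C + C)) = 8*(C*(2*C)) = 8*(2*C²) = 16*C²)
q(a)*g + 369124 = (16*(-8 + √2)²)*(-1385) + 369124 = -22160*(-8 + √2)² + 369124 = 369124 - 22160*(-8 + √2)²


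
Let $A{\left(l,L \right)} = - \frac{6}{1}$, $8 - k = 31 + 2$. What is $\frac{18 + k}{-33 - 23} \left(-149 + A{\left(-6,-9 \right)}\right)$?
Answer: $- \frac{155}{8} \approx -19.375$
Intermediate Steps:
$k = -25$ ($k = 8 - \left(31 + 2\right) = 8 - 33 = -25$)
$A{\left(l,L \right)} = -6$ ($A{\left(l,L \right)} = \left(-6\right) 1 = -6$)
$\frac{18 + k}{-33 - 23} \left(-149 + A{\left(-6,-9 \right)}\right) = \frac{18 - 25}{-33 - 23} \left(-149 - 6\right) = - \frac{7}{-56} \left(-155\right) = \left(-7\right) \left(- \frac{1}{56}\right) \left(-155\right) = \frac{1}{8} \left(-155\right) = - \frac{155}{8}$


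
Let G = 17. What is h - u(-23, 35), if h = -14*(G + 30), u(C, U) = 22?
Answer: -680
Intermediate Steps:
h = -658 (h = -14*(17 + 30) = -14*47 = -658)
h - u(-23, 35) = -658 - 1*22 = -658 - 22 = -680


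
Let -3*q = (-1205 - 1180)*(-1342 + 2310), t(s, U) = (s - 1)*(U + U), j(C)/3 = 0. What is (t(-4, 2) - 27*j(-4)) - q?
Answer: -769580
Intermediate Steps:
j(C) = 0 (j(C) = 3*0 = 0)
t(s, U) = 2*U*(-1 + s) (t(s, U) = (-1 + s)*(2*U) = 2*U*(-1 + s))
q = 769560 (q = -(-1205 - 1180)*(-1342 + 2310)/3 = -(-795)*968 = -⅓*(-2308680) = 769560)
(t(-4, 2) - 27*j(-4)) - q = (2*2*(-1 - 4) - 27*0) - 1*769560 = (2*2*(-5) + 0) - 769560 = (-20 + 0) - 769560 = -20 - 769560 = -769580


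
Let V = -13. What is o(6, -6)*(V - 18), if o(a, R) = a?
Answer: -186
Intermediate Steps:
o(6, -6)*(V - 18) = 6*(-13 - 18) = 6*(-31) = -186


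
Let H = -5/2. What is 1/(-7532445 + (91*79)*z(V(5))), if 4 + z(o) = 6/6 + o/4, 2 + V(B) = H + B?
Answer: -8/60424907 ≈ -1.3240e-7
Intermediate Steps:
H = -5/2 (H = -5*½ = -5/2 ≈ -2.5000)
V(B) = -9/2 + B (V(B) = -2 + (-5/2 + B) = -9/2 + B)
z(o) = -3 + o/4 (z(o) = -4 + (6/6 + o/4) = -4 + (6*(⅙) + o*(¼)) = -4 + (1 + o/4) = -3 + o/4)
1/(-7532445 + (91*79)*z(V(5))) = 1/(-7532445 + (91*79)*(-3 + (-9/2 + 5)/4)) = 1/(-7532445 + 7189*(-3 + (¼)*(½))) = 1/(-7532445 + 7189*(-3 + ⅛)) = 1/(-7532445 + 7189*(-23/8)) = 1/(-7532445 - 165347/8) = 1/(-60424907/8) = -8/60424907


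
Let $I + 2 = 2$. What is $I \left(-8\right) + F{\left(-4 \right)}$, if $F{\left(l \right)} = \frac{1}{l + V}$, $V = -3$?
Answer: $- \frac{1}{7} \approx -0.14286$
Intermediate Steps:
$I = 0$ ($I = -2 + 2 = 0$)
$F{\left(l \right)} = \frac{1}{-3 + l}$ ($F{\left(l \right)} = \frac{1}{l - 3} = \frac{1}{-3 + l}$)
$I \left(-8\right) + F{\left(-4 \right)} = 0 \left(-8\right) + \frac{1}{-3 - 4} = 0 + \frac{1}{-7} = 0 - \frac{1}{7} = - \frac{1}{7}$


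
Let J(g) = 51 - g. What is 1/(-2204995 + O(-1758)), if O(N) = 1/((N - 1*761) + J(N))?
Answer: -710/1565546451 ≈ -4.5352e-7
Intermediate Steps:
O(N) = -1/710 (O(N) = 1/((N - 1*761) + (51 - N)) = 1/((N - 761) + (51 - N)) = 1/((-761 + N) + (51 - N)) = 1/(-710) = -1/710)
1/(-2204995 + O(-1758)) = 1/(-2204995 - 1/710) = 1/(-1565546451/710) = -710/1565546451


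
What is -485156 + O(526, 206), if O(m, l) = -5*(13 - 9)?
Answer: -485176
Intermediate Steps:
O(m, l) = -20 (O(m, l) = -5*4 = -20)
-485156 + O(526, 206) = -485156 - 20 = -485176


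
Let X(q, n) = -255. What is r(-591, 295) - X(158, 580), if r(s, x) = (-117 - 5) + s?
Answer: -458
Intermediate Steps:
r(s, x) = -122 + s
r(-591, 295) - X(158, 580) = (-122 - 591) - 1*(-255) = -713 + 255 = -458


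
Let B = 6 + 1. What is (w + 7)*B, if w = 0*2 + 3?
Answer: 70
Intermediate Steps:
B = 7
w = 3 (w = 0 + 3 = 3)
(w + 7)*B = (3 + 7)*7 = 10*7 = 70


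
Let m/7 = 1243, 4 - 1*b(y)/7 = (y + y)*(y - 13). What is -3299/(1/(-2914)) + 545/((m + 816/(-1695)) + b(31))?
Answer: 4978077037163/517833 ≈ 9.6133e+6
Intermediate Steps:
b(y) = 28 - 14*y*(-13 + y) (b(y) = 28 - 7*(y + y)*(y - 13) = 28 - 7*2*y*(-13 + y) = 28 - 14*y*(-13 + y))
m = 8701 (m = 7*1243 = 8701)
-3299/(1/(-2914)) + 545/((m + 816/(-1695)) + b(31)) = -3299/(1/(-2914)) + 545/((8701 + 816/(-1695)) + (28 - 14*31**2 + 182*31)) = -3299/(-1/2914) + 545/((8701 + 816*(-1/1695)) + (28 - 14*961 + 5642)) = -3299*(-2914) + 545/((8701 - 272/565) + (28 - 13454 + 5642)) = 9613286 + 545/(4915793/565 - 7784) = 9613286 + 545/(517833/565) = 9613286 + 545*(565/517833) = 9613286 + 307925/517833 = 4978077037163/517833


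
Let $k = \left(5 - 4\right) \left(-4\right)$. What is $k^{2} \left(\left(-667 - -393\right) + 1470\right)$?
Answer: $19136$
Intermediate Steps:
$k = -4$ ($k = 1 \left(-4\right) = -4$)
$k^{2} \left(\left(-667 - -393\right) + 1470\right) = \left(-4\right)^{2} \left(\left(-667 - -393\right) + 1470\right) = 16 \left(\left(-667 + 393\right) + 1470\right) = 16 \left(-274 + 1470\right) = 16 \cdot 1196 = 19136$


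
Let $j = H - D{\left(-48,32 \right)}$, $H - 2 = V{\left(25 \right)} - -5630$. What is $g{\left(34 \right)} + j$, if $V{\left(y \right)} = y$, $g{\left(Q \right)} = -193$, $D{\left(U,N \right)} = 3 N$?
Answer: $5368$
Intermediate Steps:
$H = 5657$ ($H = 2 + \left(25 - -5630\right) = 2 + \left(25 + 5630\right) = 2 + 5655 = 5657$)
$j = 5561$ ($j = 5657 - 3 \cdot 32 = 5657 - 96 = 5561$)
$g{\left(34 \right)} + j = -193 + 5561 = 5368$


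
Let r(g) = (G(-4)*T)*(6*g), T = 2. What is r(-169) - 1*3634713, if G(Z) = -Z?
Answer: -3642825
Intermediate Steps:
r(g) = 48*g (r(g) = (-1*(-4)*2)*(6*g) = (4*2)*(6*g) = 8*(6*g) = 48*g)
r(-169) - 1*3634713 = 48*(-169) - 1*3634713 = -8112 - 3634713 = -3642825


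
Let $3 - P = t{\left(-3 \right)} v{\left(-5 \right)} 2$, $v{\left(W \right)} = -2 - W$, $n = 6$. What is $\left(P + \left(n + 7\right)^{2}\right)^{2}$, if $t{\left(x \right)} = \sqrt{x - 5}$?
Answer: $29296 - 4128 i \sqrt{2} \approx 29296.0 - 5837.9 i$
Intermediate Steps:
$t{\left(x \right)} = \sqrt{-5 + x}$
$P = 3 - 12 i \sqrt{2}$ ($P = 3 - \sqrt{-5 - 3} \left(-2 - -5\right) 2 = 3 - \sqrt{-8} \left(-2 + 5\right) 2 = 3 - 2 i \sqrt{2} \cdot 3 \cdot 2 = 3 - 6 i \sqrt{2} \cdot 2 = 3 - 12 i \sqrt{2} \approx 3.0 - 16.971 i$)
$\left(P + \left(n + 7\right)^{2}\right)^{2} = \left(\left(3 - 12 i \sqrt{2}\right) + \left(6 + 7\right)^{2}\right)^{2} = \left(\left(3 - 12 i \sqrt{2}\right) + 13^{2}\right)^{2} = \left(\left(3 - 12 i \sqrt{2}\right) + 169\right)^{2} = \left(172 - 12 i \sqrt{2}\right)^{2}$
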